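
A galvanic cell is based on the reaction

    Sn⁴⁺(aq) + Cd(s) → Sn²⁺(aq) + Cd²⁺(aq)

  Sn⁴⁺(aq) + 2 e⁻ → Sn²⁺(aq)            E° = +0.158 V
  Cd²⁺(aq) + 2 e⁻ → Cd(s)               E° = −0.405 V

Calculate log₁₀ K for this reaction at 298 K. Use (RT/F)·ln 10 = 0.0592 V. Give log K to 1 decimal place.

The Sn⁴⁺/Sn²⁺ couple is reduced (cathode); E°cell = +0.158 − (−0.405) = +0.563 V with n = 2.
At equilibrium E = 0, so log K = nE°cell / 0.0592 = (2)(+0.563) / 0.0592 = 19.0.

log K = 19.0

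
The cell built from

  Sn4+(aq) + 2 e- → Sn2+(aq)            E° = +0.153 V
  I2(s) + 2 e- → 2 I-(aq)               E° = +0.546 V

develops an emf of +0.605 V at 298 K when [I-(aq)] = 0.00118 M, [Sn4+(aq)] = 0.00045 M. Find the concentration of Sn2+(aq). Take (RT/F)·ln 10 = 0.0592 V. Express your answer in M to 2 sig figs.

0.0091 M

I₂/I⁻ is the cathode (higher E°); E°cell = +0.546 − (+0.153) = +0.393 V with n = 2.
Rearranging E = E° − (0.0592/n)·log Q gives log Q = 2(+0.393 − (+0.605))/0.0592 = −7.162.
Balancing electrons gives I2(s) + Sn2+(aq) → 2 I-(aq) + Sn4+(aq); thus Q = ([I-(aq)]^2·[Sn4+(aq)]) / [Sn2+(aq)].
Isolating [Sn2+(aq)] in Q = 10^{−7.162} yields log [Sn2+(aq)] = −2.041, i.e. 0.0091 M.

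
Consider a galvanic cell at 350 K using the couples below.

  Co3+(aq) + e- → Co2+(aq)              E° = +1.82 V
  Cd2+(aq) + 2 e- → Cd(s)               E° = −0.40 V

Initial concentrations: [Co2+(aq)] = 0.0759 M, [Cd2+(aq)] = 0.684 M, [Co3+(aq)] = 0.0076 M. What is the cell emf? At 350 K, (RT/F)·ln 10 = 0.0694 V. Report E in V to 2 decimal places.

Since E°(Co³⁺/Co²⁺) > E°(Cd²⁺/Cd), Co³⁺/Co²⁺ serves as the cathode.
E°cell = +1.82 − (−0.40) = +2.22 V, with n = 2 electrons transferred.
For the overall reaction 2 Co3+(aq) + Cd(s) → 2 Co2+(aq) + Cd2+(aq), Q = ([Co2+(aq)]^2·[Cd2+(aq)]) / [Co3+(aq)]^2 = 68.2, giving log Q = 1.834.
E = E° − (0.0694/n)·log Q = +2.22 − (0.0694/2)(1.834) = +2.16 V.

+2.16 V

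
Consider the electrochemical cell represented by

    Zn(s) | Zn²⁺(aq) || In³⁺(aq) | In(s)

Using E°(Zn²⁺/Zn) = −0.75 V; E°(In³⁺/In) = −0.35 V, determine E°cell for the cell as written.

By convention the left-hand electrode in cell notation is the anode (oxidation) and the right-hand electrode is the cathode (reduction).
E°cell = E°(right) − E°(left) = −0.35 − (−0.75) = +0.40 V.

+0.40 V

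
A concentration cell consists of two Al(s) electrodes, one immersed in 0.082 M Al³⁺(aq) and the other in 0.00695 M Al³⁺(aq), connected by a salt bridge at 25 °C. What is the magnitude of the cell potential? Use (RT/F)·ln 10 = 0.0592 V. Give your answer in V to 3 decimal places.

For a concentration cell E°cell = 0, since both electrodes use the same couple.
The compartment with the higher Al³⁺(aq) concentration (0.082 M) acts as the cathode; ions are reduced there and produced at the dilute (0.00695 M) anode.
With n = 3, Ecell = −(0.0592/3)·log([dilute]/[conc]) = −(0.0592/3)·log(0.00695/0.082) = +0.021 V.

0.021 V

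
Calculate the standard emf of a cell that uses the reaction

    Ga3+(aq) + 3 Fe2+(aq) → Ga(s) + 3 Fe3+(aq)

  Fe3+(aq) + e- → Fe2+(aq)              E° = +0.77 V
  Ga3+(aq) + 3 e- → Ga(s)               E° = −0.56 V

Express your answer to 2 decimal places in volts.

−1.33 V

Ga3+(aq) gains electrons, so the Ga³⁺/Ga couple is the cathode; the Fe³⁺/Fe²⁺ couple is the anode.
E°cell = E°(cathode) − E°(anode) = −0.56 − (+0.77) = −1.33 V.
The negative E°cell means the reaction is non-spontaneous in the direction written.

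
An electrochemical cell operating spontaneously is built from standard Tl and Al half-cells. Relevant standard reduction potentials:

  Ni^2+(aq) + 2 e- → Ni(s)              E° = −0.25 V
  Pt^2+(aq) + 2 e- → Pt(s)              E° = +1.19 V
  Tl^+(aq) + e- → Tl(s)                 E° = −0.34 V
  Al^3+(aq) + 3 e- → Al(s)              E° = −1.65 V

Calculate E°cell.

+1.31 V

The Tl⁺/Tl couple has the higher E°, so Tl ion is reduced (cathode) and Al is oxidized (anode).
E°cell = E°(cathode) − E°(anode) = −0.34 − (−1.65) = +1.31 V.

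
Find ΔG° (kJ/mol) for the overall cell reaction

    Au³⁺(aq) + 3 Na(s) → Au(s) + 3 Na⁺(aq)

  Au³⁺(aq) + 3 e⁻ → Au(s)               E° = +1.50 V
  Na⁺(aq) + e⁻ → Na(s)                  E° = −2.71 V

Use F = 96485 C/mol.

In the reaction as written Au³⁺(aq) is reduced, so the Au³⁺/Au couple is the cathode and Na⁺/Na is the anode.
E°cell = +1.50 − (−2.71) = +4.21 V; balancing electrons gives n = 3.
ΔG° = −nFE°cell = −(3)(96485)(+4.21) J/mol = −1219 kJ/mol.

−1219 kJ/mol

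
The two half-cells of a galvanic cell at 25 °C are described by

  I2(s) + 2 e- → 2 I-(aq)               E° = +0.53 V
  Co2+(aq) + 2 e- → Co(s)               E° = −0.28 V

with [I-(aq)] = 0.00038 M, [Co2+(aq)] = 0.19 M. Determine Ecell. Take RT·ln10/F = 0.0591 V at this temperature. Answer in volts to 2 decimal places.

Since E°(I₂/I⁻) > E°(Co²⁺/Co), I₂/I⁻ serves as the cathode.
E°cell = +0.53 − (−0.28) = +0.81 V, with n = 2 electrons transferred.
The balanced reaction is I2(s) + Co(s) → 2 I-(aq) + Co2+(aq), so Q = [I-(aq)]^2·[Co2+(aq)] = 2.74×10^−8 and log Q = −7.562.
By the Nernst equation, E = +0.81 − (0.0591/2)·(−7.562) = +1.03 V.

+1.03 V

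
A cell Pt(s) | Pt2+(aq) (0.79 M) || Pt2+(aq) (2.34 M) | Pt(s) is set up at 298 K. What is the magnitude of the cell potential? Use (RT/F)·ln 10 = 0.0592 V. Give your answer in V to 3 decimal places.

0.014 V

For a concentration cell E°cell = 0, since both electrodes use the same couple.
The compartment with the higher Pt2+(aq) concentration (2.34 M) acts as the cathode; ions are reduced there and produced at the dilute (0.79 M) anode.
With n = 2, Ecell = −(0.0592/2)·log([dilute]/[conc]) = −(0.0592/2)·log(0.79/2.34) = +0.014 V.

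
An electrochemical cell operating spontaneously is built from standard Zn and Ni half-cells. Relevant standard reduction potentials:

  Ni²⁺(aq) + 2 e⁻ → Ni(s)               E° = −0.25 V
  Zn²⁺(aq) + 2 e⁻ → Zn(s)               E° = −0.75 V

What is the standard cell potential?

The Ni²⁺/Ni couple has the higher E°, so Ni ion is reduced (cathode) and Zn is oxidized (anode).
E°cell = E°(cathode) − E°(anode) = −0.25 − (−0.75) = +0.50 V.

+0.50 V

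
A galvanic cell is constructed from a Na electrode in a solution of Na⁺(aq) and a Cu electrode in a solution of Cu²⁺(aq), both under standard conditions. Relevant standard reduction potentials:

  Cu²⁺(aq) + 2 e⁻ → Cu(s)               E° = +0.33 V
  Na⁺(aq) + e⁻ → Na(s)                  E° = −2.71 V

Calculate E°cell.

The Cu²⁺/Cu couple has the higher E°, so Cu ion is reduced (cathode) and Na is oxidized (anode).
E°cell = E°(cathode) − E°(anode) = +0.33 − (−2.71) = +3.04 V.

+3.04 V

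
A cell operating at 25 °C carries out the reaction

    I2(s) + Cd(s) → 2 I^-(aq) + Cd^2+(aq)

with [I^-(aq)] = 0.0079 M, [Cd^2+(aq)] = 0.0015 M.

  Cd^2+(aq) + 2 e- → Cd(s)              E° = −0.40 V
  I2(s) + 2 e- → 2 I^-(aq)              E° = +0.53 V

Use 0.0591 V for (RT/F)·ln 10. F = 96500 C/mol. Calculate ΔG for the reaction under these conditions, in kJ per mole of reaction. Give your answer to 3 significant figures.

−220 kJ/mol

With I₂/I⁻ reduced at the cathode, E°cell = +0.53 − (−0.40) = +0.93 V and n = 2.
Here Q = [I^-(aq)]^2·[Cd^2+(aq)] = 9.36×10^−8 (log Q = −7.029), giving E = +0.93 − (0.0591/2)·(−7.029) = +1.1377 V.
ΔG = −nFE = −(2)(96500)(+1.1377) J/mol = −220 kJ/mol.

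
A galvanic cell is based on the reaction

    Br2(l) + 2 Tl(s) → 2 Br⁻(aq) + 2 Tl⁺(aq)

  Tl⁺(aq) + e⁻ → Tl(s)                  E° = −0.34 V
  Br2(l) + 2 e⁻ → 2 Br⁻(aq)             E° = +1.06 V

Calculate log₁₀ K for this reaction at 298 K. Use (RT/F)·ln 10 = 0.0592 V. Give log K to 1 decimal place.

The Br₂/Br⁻ couple is reduced (cathode); E°cell = +1.06 − (−0.34) = +1.40 V with n = 2.
At equilibrium E = 0, so log K = nE°cell / 0.0592 = (2)(+1.40) / 0.0592 = 47.3.

log K = 47.3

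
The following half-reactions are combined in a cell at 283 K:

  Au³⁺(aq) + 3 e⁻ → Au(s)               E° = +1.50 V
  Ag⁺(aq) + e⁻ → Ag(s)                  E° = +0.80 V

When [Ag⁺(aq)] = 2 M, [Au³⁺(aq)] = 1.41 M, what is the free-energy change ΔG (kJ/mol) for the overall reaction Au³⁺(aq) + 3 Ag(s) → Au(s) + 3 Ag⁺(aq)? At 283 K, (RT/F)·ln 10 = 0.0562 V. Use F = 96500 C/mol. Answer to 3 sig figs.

The standard cell potential is +1.50 − (+0.80) = +0.70 V, with n = 3 electrons in the balanced equation.
The reaction quotient is [Ag⁺(aq)]^3 / [Au³⁺(aq)] = 5.67; by Nernst, E = +0.70 − (0.0562/3)(0.754) = +0.6859 V.
ΔG = −nFE = −(3)(96500)(+0.6859) J/mol = −199 kJ/mol.

−199 kJ/mol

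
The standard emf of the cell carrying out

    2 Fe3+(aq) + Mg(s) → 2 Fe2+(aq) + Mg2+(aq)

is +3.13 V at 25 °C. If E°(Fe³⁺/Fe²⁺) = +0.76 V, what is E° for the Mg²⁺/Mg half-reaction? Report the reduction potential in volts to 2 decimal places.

−2.37 V

In the reaction as written the Fe³⁺/Fe²⁺ couple is reduced (cathode) and Mg²⁺/Mg is oxidized (anode), so E°cell = E°(Fe³⁺/Fe²⁺) − E°(Mg²⁺/Mg).
E°(Mg²⁺/Mg) = E°(cathode) − E°cell = +0.76 − (+3.13) = −2.37 V.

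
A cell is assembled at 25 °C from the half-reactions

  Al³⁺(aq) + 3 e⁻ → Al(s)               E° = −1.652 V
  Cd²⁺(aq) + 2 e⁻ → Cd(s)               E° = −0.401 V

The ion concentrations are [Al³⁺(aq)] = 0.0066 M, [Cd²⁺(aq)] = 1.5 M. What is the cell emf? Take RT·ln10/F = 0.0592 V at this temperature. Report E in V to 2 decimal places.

+1.30 V

The Cd²⁺/Cd couple has the more positive E°, so it is the cathode; Al³⁺/Al is the anode.
The standard potential is −0.401 − (−1.652) = +1.251 V and the balanced reaction transfers n = 6 electrons.
Balancing gives 3 Cd²⁺(aq) + 2 Al(s) → 3 Cd(s) + 2 Al³⁺(aq); hence Q = [Al³⁺(aq)]^2 / [Cd²⁺(aq)]^3 = 1.29×10^−5 (log Q = −4.889).
Applying E = E° − (RT ln10/nF)·log Q gives +1.251 − (0.0592/6)(−4.889) = +1.30 V.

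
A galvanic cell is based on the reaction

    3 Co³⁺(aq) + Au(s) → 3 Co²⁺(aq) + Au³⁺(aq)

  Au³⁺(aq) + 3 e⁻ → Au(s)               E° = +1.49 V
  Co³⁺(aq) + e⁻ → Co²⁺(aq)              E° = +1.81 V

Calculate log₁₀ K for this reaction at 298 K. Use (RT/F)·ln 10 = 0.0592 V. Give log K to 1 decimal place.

log K = 16.2

The Co³⁺/Co²⁺ couple is reduced (cathode); E°cell = +1.81 − (+1.49) = +0.32 V with n = 3.
At equilibrium E = 0, so log K = nE°cell / 0.0592 = (3)(+0.32) / 0.0592 = 16.2.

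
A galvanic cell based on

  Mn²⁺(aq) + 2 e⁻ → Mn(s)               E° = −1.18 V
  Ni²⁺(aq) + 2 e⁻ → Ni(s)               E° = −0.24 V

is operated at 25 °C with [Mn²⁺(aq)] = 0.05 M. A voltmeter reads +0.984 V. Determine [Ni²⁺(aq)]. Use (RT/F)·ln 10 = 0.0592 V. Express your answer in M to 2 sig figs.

The Ni²⁺/Ni couple has the larger reduction potential, so it is the cathode: E°cell = −0.24 − (−1.18) = +0.94 V and n = 2.
Rearranging E = E° − (0.0592/n)·log Q gives log Q = 2(+0.94 − (+0.984))/0.0592 = −1.486.
Balancing electrons gives Ni²⁺(aq) + Mn(s) → Ni(s) + Mn²⁺(aq); thus Q = [Mn²⁺(aq)] / [Ni²⁺(aq)].
Solving for the unknown gives log [Ni²⁺(aq)] = 0.185, so [Ni²⁺(aq)] ≈ 1.5 M.

1.5 M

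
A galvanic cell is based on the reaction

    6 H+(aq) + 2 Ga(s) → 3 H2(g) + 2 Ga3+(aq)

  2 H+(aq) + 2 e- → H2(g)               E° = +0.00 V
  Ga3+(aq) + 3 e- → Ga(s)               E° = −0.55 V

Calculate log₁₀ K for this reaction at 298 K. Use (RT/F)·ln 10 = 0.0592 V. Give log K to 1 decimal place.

The 2H⁺/H₂ couple is reduced (cathode); E°cell = +0.00 − (−0.55) = +0.55 V with n = 6.
At equilibrium E = 0, so log K = nE°cell / 0.0592 = (6)(+0.55) / 0.0592 = 55.7.

log K = 55.7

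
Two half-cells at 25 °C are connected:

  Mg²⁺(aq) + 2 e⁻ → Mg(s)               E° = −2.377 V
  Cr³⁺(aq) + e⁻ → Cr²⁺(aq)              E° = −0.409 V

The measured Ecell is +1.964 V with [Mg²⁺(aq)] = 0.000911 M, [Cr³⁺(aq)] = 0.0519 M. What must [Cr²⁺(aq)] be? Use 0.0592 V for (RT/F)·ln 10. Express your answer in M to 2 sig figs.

2.0 M

Cr³⁺/Cr²⁺ is the cathode (higher E°); E°cell = −0.409 − (−2.377) = +1.968 V with n = 2.
From the Nernst equation, log Q = n(E° − E)/0.0592 = 2·(+1.968 − (+1.964))/0.0592 = 0.135.
For 2 Cr³⁺(aq) + Mg(s) → 2 Cr²⁺(aq) + Mg²⁺(aq), the reaction quotient is Q = ([Cr²⁺(aq)]^2·[Mg²⁺(aq)]) / [Cr³⁺(aq)]^2.
Substituting the known concentrations and solving, log [Cr²⁺(aq)] = 0.303 and [Cr²⁺(aq)] = 2.0 M.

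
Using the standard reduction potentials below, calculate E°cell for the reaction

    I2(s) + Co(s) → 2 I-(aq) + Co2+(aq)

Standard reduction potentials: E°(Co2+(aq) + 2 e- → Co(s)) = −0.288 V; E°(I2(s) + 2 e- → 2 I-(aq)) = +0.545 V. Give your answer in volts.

In the reaction as written, I2(s) is reduced (cathode) and Co2+(aq) is produced by oxidation at the anode.
E°cell = E°(cathode) − E°(anode) = +0.545 − (−0.288) = +0.833 V.

+0.833 V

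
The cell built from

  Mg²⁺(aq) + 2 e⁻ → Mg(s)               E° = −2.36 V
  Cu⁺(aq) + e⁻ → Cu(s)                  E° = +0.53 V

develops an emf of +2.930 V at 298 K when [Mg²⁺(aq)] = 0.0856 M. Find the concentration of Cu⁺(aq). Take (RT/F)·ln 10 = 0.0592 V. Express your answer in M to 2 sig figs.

1.4 M

With Cu⁺/Cu at the cathode and Mg²⁺/Mg at the anode, E°cell = +0.53 − (−2.36) = +2.89 V (n = 2).
From the Nernst equation, log Q = n(E° − E)/0.0592 = 2·(+2.89 − (+2.930))/0.0592 = −1.351.
For 2 Cu⁺(aq) + Mg(s) → 2 Cu(s) + Mg²⁺(aq), the reaction quotient is Q = [Mg²⁺(aq)] / [Cu⁺(aq)]^2.
Isolating [Cu⁺(aq)] in Q = 10^{−1.351} yields log [Cu⁺(aq)] = 0.142, i.e. 1.4 M.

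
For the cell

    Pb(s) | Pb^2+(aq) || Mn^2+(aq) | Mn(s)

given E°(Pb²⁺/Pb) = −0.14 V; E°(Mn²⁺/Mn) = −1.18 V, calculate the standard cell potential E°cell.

−1.04 V

By convention the left-hand electrode in cell notation is the anode (oxidation) and the right-hand electrode is the cathode (reduction).
E°cell = E°(right) − E°(left) = −1.18 − (−0.14) = −1.04 V.
The negative sign shows that, as written, the cell would require an external voltage to drive the reaction.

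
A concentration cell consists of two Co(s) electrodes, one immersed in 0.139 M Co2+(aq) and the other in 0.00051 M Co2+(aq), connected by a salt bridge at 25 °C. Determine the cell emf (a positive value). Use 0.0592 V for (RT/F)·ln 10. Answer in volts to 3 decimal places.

For a concentration cell E°cell = 0, since both electrodes use the same couple.
The compartment with the higher Co2+(aq) concentration (0.139 M) acts as the cathode; ions are reduced there and produced at the dilute (0.00051 M) anode.
With n = 2, Ecell = −(0.0592/2)·log([dilute]/[conc]) = −(0.0592/2)·log(0.00051/0.139) = +0.072 V.

0.072 V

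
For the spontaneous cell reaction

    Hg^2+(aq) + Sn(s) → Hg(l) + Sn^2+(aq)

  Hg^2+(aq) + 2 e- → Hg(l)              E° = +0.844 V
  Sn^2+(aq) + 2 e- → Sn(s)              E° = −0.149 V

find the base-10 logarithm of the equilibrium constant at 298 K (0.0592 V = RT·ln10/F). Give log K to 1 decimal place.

log K = 33.5

The Hg²⁺/Hg couple is reduced (cathode); E°cell = +0.844 − (−0.149) = +0.993 V with n = 2.
At equilibrium E = 0, so log K = nE°cell / 0.0592 = (2)(+0.993) / 0.0592 = 33.5.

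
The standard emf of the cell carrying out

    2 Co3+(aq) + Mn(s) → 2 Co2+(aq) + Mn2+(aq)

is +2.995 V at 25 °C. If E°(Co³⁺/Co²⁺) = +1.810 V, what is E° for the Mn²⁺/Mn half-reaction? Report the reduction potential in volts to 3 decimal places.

In the reaction as written the Co³⁺/Co²⁺ couple is reduced (cathode) and Mn²⁺/Mn is oxidized (anode), so E°cell = E°(Co³⁺/Co²⁺) − E°(Mn²⁺/Mn).
E°(Mn²⁺/Mn) = E°(cathode) − E°cell = +1.810 − (+2.995) = −1.185 V.

−1.185 V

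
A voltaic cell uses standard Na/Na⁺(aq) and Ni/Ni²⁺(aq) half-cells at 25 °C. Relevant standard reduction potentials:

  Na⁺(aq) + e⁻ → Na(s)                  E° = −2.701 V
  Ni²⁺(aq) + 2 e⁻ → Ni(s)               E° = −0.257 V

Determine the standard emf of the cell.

+2.444 V

Of the two couples in this cell, the one with the more positive reduction potential is reduced at the cathode: here that is Ni²⁺/Ni (−0.257 V); Na⁺/Na (−2.701 V) is the anode.
E°cell = E°(cathode) − E°(anode) = −0.257 − (−2.701) = +2.444 V.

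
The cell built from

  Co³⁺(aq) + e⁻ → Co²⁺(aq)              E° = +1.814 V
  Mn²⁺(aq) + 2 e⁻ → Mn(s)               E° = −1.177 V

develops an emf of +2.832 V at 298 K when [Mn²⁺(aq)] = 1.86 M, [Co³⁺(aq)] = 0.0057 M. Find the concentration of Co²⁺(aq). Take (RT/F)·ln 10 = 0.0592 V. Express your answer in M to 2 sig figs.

2.0 M

The Co³⁺/Co²⁺ couple has the larger reduction potential, so it is the cathode: E°cell = +1.814 − (−1.177) = +2.991 V and n = 2.
Since E = E° − (0.0592/n)·log Q, log Q = n(E° − E)/0.0592 = 5.372.
The balanced reaction is 2 Co³⁺(aq) + Mn(s) → 2 Co²⁺(aq) + Mn²⁺(aq), so Q = ([Co²⁺(aq)]^2·[Mn²⁺(aq)]) / [Co³⁺(aq)]^2.
Solving for the unknown gives log [Co²⁺(aq)] = 0.307, so [Co²⁺(aq)] ≈ 2.0 M.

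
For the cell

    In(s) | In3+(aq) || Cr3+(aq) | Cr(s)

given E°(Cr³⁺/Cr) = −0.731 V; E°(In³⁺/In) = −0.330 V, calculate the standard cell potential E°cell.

By convention the left-hand electrode in cell notation is the anode (oxidation) and the right-hand electrode is the cathode (reduction).
E°cell = E°(right) − E°(left) = −0.731 − (−0.330) = −0.401 V.
The negative sign shows that, as written, the cell would require an external voltage to drive the reaction.

−0.401 V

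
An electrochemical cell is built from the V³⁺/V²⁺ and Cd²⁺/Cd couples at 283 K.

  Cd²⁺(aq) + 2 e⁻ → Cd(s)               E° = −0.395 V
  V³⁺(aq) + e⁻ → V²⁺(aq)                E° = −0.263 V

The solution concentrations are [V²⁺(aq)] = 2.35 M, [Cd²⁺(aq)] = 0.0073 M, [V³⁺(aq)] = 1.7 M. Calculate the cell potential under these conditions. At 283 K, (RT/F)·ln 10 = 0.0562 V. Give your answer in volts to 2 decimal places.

+0.18 V

Since E°(V³⁺/V²⁺) > E°(Cd²⁺/Cd), V³⁺/V²⁺ serves as the cathode.
E°cell = E°cat − E°an = −0.263 − (−0.395) = +0.132 V; n = 2.
For the overall reaction 2 V³⁺(aq) + Cd(s) → 2 V²⁺(aq) + Cd²⁺(aq), Q = ([V²⁺(aq)]^2·[Cd²⁺(aq)]) / [V³⁺(aq)]^2 = 0.0139, giving log Q = −1.855.
By the Nernst equation, E = +0.132 − (0.0562/2)·(−1.855) = +0.18 V.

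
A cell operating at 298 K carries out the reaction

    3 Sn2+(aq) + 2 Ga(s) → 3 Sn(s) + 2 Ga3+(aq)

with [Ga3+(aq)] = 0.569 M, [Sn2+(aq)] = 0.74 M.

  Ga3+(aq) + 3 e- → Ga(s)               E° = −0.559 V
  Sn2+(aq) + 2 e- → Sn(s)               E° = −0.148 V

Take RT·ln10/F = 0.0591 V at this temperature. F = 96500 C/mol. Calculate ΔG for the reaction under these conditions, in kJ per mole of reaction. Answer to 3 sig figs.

E°cell = −0.148 − (−0.559) = +0.411 V; the balanced reaction transfers n = 6 electrons.
The reaction quotient is [Ga3+(aq)]^2 / [Sn2+(aq)]^3 = 0.799; by Nernst, E = +0.411 − (0.0591/6)(−0.097) = +0.4120 V.
Then ΔG = −nFE = −6 × 96500 × +0.4120 J/mol = −239 kJ/mol.

−239 kJ/mol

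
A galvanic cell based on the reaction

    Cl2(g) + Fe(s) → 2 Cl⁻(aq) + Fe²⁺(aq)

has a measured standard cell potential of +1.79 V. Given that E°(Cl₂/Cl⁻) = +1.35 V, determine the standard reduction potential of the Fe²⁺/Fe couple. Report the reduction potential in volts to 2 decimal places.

−0.44 V

In the reaction as written the Cl₂/Cl⁻ couple is reduced (cathode) and Fe²⁺/Fe is oxidized (anode), so E°cell = E°(Cl₂/Cl⁻) − E°(Fe²⁺/Fe).
E°(Fe²⁺/Fe) = E°(cathode) − E°cell = +1.35 − (+1.79) = −0.44 V.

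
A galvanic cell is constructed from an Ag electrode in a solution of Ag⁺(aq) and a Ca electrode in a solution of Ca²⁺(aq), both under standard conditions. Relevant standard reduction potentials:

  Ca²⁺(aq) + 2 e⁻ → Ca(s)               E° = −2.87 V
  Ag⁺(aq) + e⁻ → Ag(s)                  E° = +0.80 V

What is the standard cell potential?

+3.67 V

The Ag⁺/Ag couple has the higher E°, so Ag ion is reduced (cathode) and Ca is oxidized (anode).
E°cell = E°(cathode) − E°(anode) = +0.80 − (−2.87) = +3.67 V.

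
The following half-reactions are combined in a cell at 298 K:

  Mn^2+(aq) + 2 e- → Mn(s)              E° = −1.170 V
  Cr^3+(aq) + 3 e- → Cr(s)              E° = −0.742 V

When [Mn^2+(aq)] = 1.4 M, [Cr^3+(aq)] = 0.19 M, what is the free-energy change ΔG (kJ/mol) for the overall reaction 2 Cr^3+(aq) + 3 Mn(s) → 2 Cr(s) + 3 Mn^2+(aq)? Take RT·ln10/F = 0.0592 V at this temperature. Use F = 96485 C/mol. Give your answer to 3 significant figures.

The standard cell potential is −0.742 − (−1.170) = +0.428 V, with n = 6 electrons in the balanced equation.
The reaction quotient is [Mn^2+(aq)]^3 / [Cr^3+(aq)]^2 = 76; by Nernst, E = +0.428 − (0.0592/6)(1.881) = +0.4094 V.
Then ΔG = −nFE = −6 × 96485 × +0.4094 J/mol = −237 kJ/mol.

−237 kJ/mol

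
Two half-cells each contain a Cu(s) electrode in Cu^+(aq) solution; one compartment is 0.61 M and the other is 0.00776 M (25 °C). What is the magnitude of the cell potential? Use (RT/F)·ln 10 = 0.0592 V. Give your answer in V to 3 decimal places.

0.112 V

For a concentration cell E°cell = 0, since both electrodes use the same couple.
The compartment with the higher Cu^+(aq) concentration (0.61 M) acts as the cathode; ions are reduced there and produced at the dilute (0.00776 M) anode.
With n = 1, Ecell = −(0.0592/1)·log([dilute]/[conc]) = −(0.0592/1)·log(0.00776/0.61) = +0.112 V.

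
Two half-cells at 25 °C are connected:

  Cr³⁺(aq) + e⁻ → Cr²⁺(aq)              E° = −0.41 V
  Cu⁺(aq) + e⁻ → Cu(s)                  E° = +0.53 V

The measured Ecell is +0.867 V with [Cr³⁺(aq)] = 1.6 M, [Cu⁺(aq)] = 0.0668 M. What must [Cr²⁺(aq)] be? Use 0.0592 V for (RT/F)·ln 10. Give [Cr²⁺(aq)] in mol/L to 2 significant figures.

With Cu⁺/Cu at the cathode and Cr³⁺/Cr²⁺ at the anode, E°cell = +0.53 − (−0.41) = +0.94 V (n = 1).
Rearranging E = E° − (0.0592/n)·log Q gives log Q = 1(+0.94 − (+0.867))/0.0592 = 1.233.
For Cu⁺(aq) + Cr²⁺(aq) → Cu(s) + Cr³⁺(aq), the reaction quotient is Q = [Cr³⁺(aq)] / ([Cu⁺(aq)]·[Cr²⁺(aq)]).
Substituting the known concentrations and solving, log [Cr²⁺(aq)] = 0.146 and [Cr²⁺(aq)] = 1.4 M.

1.4 M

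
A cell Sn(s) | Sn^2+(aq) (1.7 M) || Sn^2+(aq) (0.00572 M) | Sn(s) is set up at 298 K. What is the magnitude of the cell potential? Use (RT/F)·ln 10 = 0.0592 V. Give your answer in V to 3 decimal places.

For a concentration cell E°cell = 0, since both electrodes use the same couple.
The compartment with the higher Sn^2+(aq) concentration (1.7 M) acts as the cathode; ions are reduced there and produced at the dilute (0.00572 M) anode.
With n = 2, Ecell = −(0.0592/2)·log([dilute]/[conc]) = −(0.0592/2)·log(0.00572/1.7) = +0.073 V.

0.073 V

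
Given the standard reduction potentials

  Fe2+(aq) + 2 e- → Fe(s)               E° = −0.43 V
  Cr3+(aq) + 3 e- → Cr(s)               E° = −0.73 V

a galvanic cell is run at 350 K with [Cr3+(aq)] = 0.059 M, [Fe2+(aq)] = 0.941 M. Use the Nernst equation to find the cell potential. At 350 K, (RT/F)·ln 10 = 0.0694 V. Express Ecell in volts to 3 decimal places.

+0.328 V

Since E°(Fe²⁺/Fe) > E°(Cr³⁺/Cr), Fe²⁺/Fe serves as the cathode.
The standard potential is −0.43 − (−0.73) = +0.30 V and the balanced reaction transfers n = 6 electrons.
For the overall reaction 3 Fe2+(aq) + 2 Cr(s) → 3 Fe(s) + 2 Cr3+(aq), Q = [Cr3+(aq)]^2 / [Fe2+(aq)]^3 = 0.00418, giving log Q = −2.379.
E = E° − (0.0694/n)·log Q = +0.30 − (0.0694/6)(−2.379) = +0.328 V.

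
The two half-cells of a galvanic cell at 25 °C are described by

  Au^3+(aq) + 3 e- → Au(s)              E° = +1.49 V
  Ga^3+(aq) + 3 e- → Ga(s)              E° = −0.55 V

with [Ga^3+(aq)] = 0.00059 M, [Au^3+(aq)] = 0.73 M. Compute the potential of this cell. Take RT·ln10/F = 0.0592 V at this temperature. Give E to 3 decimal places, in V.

+2.101 V

The Au³⁺/Au couple has the more positive E°, so it is the cathode; Ga³⁺/Ga is the anode.
The standard potential is +1.49 − (−0.55) = +2.04 V and the balanced reaction transfers n = 3 electrons.
Balancing gives Au^3+(aq) + Ga(s) → Au(s) + Ga^3+(aq); hence Q = [Ga^3+(aq)] / [Au^3+(aq)] = 0.000808 (log Q = −3.092).
E = E° − (0.0592/n)·log Q = +2.04 − (0.0592/3)(−3.092) = +2.101 V.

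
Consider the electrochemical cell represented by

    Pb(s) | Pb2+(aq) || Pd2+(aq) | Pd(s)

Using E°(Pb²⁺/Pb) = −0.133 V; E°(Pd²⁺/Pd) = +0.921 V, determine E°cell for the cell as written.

By convention the left-hand electrode in cell notation is the anode (oxidation) and the right-hand electrode is the cathode (reduction).
E°cell = E°(right) − E°(left) = +0.921 − (−0.133) = +1.054 V.

+1.054 V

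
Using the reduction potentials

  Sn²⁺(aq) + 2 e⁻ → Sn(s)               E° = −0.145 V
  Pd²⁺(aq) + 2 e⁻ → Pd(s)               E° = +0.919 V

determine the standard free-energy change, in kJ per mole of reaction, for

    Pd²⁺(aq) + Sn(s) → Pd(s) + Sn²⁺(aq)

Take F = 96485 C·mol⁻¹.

−205 kJ/mol

In the reaction as written Pd²⁺(aq) is reduced, so the Pd²⁺/Pd couple is the cathode and Sn²⁺/Sn is the anode.
E°cell = +0.919 − (−0.145) = +1.064 V; balancing electrons gives n = 2.
ΔG° = −nFE°cell = −(2)(96485)(+1.064) J/mol = −205 kJ/mol.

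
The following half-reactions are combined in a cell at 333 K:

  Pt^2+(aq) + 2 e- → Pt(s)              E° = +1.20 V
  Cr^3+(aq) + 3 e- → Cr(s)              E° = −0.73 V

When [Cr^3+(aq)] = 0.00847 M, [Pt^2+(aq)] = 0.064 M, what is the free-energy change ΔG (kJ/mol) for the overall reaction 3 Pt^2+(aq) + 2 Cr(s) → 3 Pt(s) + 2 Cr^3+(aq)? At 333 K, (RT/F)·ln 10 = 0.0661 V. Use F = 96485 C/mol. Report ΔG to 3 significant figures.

With Pt²⁺/Pt reduced at the cathode, E°cell = +1.20 − (−0.73) = +1.93 V and n = 6.
Q = [Cr^3+(aq)]^2 / [Pt^2+(aq)]^3 = 0.274, so log Q = −0.563 and E = +1.93 − (0.0661/6)(−0.563) = +1.9362 V.
Finally ΔG = −nFE = −(6)(96485 C/mol)(+1.9362 V) = −1120 kJ/mol.

−1120 kJ/mol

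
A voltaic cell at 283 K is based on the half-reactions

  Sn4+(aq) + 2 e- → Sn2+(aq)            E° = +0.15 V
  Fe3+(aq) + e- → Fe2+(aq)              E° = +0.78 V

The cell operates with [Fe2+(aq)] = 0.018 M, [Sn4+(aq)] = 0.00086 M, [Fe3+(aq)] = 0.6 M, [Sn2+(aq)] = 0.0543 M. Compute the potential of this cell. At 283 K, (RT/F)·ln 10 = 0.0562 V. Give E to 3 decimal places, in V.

The Fe³⁺/Fe²⁺ couple has the more positive E°, so it is the cathode; Sn⁴⁺/Sn²⁺ is the anode.
E°cell = E°cat − E°an = +0.78 − (+0.15) = +0.63 V; n = 2.
Balancing gives 2 Fe3+(aq) + Sn2+(aq) → 2 Fe2+(aq) + Sn4+(aq); hence Q = ([Fe2+(aq)]^2·[Sn4+(aq)]) / ([Fe3+(aq)]^2·[Sn2+(aq)]) = 1.43×10^−5 (log Q = −4.846).
By the Nernst equation, E = +0.63 − (0.0562/2)·(−4.846) = +0.766 V.

+0.766 V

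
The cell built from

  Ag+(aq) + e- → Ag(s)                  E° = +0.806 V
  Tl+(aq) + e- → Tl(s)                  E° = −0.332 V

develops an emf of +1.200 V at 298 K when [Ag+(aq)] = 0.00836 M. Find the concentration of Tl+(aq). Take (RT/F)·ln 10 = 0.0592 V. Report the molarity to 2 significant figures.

With Ag⁺/Ag at the cathode and Tl⁺/Tl at the anode, E°cell = +0.806 − (−0.332) = +1.138 V (n = 1).
From the Nernst equation, log Q = n(E° − E)/0.0592 = 1·(+1.138 − (+1.200))/0.0592 = −1.047.
Balancing electrons gives Ag+(aq) + Tl(s) → Ag(s) + Tl+(aq); thus Q = [Tl+(aq)] / [Ag+(aq)].
Isolating [Tl+(aq)] in Q = 10^{−1.047} yields log [Tl+(aq)] = −3.125, i.e. 0.00075 M.

0.00075 M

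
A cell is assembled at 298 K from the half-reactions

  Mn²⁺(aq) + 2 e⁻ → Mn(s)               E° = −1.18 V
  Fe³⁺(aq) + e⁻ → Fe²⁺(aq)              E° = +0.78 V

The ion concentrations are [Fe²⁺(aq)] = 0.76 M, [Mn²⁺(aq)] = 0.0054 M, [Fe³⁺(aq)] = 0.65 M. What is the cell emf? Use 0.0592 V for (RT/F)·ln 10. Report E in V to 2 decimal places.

Fe³⁺/Fe²⁺ is reduced (cathode, E° = +0.78 V) and Mn²⁺/Mn is oxidized (anode).
E°cell = E°cat − E°an = +0.78 − (−1.18) = +1.96 V; n = 2.
For the overall reaction 2 Fe³⁺(aq) + Mn(s) → 2 Fe²⁺(aq) + Mn²⁺(aq), Q = ([Fe²⁺(aq)]^2·[Mn²⁺(aq)]) / [Fe³⁺(aq)]^2 = 0.00738, giving log Q = −2.132.
E = E° − (0.0592/n)·log Q = +1.96 − (0.0592/2)(−2.132) = +2.02 V.

+2.02 V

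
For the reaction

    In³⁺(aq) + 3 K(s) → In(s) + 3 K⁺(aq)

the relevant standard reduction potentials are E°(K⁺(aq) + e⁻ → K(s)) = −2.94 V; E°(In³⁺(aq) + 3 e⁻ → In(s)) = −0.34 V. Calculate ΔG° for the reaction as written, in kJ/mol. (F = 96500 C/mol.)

−753 kJ/mol

In the reaction as written In³⁺(aq) is reduced, so the In³⁺/In couple is the cathode and K⁺/K is the anode.
E°cell = −0.34 − (−2.94) = +2.60 V; balancing electrons gives n = 3.
ΔG° = −nFE°cell = −(3)(96500)(+2.60) J/mol = −753 kJ/mol.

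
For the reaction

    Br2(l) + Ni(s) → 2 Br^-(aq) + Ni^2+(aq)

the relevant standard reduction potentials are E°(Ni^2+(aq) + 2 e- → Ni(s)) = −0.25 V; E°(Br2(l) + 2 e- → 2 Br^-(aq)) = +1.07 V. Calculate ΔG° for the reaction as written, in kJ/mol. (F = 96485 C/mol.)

In the reaction as written Br2(l) is reduced, so the Br₂/Br⁻ couple is the cathode and Ni²⁺/Ni is the anode.
E°cell = +1.07 − (−0.25) = +1.32 V; balancing electrons gives n = 2.
ΔG° = −nFE°cell = −(2)(96485)(+1.32) J/mol = −255 kJ/mol.

−255 kJ/mol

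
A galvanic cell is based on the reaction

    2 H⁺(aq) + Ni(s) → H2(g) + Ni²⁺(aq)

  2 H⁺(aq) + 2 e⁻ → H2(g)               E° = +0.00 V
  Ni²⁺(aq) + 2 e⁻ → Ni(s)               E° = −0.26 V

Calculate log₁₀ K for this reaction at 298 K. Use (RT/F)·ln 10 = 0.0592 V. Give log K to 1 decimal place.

The 2H⁺/H₂ couple is reduced (cathode); E°cell = +0.00 − (−0.26) = +0.26 V with n = 2.
At equilibrium E = 0, so log K = nE°cell / 0.0592 = (2)(+0.26) / 0.0592 = 8.8.

log K = 8.8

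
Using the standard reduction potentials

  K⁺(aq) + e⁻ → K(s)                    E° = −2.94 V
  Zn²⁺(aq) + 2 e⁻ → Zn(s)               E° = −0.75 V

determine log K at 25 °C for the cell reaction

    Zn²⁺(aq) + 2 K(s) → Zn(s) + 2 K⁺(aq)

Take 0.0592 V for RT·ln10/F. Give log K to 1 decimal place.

log K = 74.0

The Zn²⁺/Zn couple is reduced (cathode); E°cell = −0.75 − (−2.94) = +2.19 V with n = 2.
At equilibrium E = 0, so log K = nE°cell / 0.0592 = (2)(+2.19) / 0.0592 = 74.0.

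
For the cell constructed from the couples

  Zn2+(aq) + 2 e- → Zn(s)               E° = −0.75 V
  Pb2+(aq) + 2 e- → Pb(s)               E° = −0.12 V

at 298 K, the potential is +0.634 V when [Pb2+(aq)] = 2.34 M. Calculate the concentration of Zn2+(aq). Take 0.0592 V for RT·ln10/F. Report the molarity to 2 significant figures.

The Pb²⁺/Pb couple has the larger reduction potential, so it is the cathode: E°cell = −0.12 − (−0.75) = +0.63 V and n = 2.
From the Nernst equation, log Q = n(E° − E)/0.0592 = 2·(+0.63 − (+0.634))/0.0592 = −0.135.
Balancing electrons gives Pb2+(aq) + Zn(s) → Pb(s) + Zn2+(aq); thus Q = [Zn2+(aq)] / [Pb2+(aq)].
Solving for the unknown gives log [Zn2+(aq)] = 0.234, so [Zn2+(aq)] ≈ 1.7 M.

1.7 M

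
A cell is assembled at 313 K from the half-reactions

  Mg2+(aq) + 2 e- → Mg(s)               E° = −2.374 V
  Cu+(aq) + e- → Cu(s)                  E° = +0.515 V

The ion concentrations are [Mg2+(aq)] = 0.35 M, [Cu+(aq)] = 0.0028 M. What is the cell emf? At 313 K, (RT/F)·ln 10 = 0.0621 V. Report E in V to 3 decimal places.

Cu⁺/Cu is reduced (cathode, E° = +0.515 V) and Mg²⁺/Mg is oxidized (anode).
E°cell = E°cat − E°an = +0.515 − (−2.374) = +2.889 V; n = 2.
Balancing gives 2 Cu+(aq) + Mg(s) → 2 Cu(s) + Mg2+(aq); hence Q = [Mg2+(aq)] / [Cu+(aq)]^2 = 4.46×10^4 (log Q = 4.650).
By the Nernst equation, E = +2.889 − (0.0621/2)·(4.650) = +2.745 V.

+2.745 V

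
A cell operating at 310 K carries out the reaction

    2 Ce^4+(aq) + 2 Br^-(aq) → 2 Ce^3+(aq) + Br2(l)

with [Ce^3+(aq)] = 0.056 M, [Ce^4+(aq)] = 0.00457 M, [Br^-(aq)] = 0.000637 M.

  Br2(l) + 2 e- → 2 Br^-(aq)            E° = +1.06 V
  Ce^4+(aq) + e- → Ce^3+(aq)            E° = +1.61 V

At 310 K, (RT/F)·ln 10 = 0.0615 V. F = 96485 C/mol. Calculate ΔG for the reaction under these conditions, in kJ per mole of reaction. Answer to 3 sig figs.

With Ce⁴⁺/Ce³⁺ reduced at the cathode, E°cell = +1.61 − (+1.06) = +0.55 V and n = 2.
The reaction quotient is [Ce^3+(aq)]^2 / ([Ce^4+(aq)]^2·[Br^-(aq)]^2) = 3.7×10^8; by Nernst, E = +0.55 − (0.0615/2)(8.568) = +0.2865 V.
Finally ΔG = −nFE = −(2)(96485 C/mol)(+0.2865 V) = −55.3 kJ/mol.

−55.3 kJ/mol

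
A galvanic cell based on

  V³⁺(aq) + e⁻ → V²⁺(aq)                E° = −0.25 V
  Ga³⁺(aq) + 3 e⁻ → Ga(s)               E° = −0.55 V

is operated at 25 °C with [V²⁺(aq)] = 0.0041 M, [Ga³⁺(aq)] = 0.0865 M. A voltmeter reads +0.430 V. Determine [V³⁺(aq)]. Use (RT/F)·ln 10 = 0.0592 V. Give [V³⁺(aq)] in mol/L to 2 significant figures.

The V³⁺/V²⁺ couple has the larger reduction potential, so it is the cathode: E°cell = −0.25 − (−0.55) = +0.30 V and n = 3.
Since E = E° − (0.0592/n)·log Q, log Q = n(E° − E)/0.0592 = −6.588.
For 3 V³⁺(aq) + Ga(s) → 3 V²⁺(aq) + Ga³⁺(aq), the reaction quotient is Q = ([V²⁺(aq)]^3·[Ga³⁺(aq)]) / [V³⁺(aq)]^3.
Solving for the unknown gives log [V³⁺(aq)] = −0.546, so [V³⁺(aq)] ≈ 0.28 M.

0.28 M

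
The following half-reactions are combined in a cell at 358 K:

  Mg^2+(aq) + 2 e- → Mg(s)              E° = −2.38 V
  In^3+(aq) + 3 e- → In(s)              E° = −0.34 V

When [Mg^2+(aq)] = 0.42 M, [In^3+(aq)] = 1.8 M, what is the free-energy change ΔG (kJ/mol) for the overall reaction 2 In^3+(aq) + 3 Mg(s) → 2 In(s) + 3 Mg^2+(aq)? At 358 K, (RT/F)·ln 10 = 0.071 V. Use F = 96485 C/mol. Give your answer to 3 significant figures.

E°cell = −0.34 − (−2.38) = +2.04 V; the balanced reaction transfers n = 6 electrons.
Q = [Mg^2+(aq)]^3 / [In^3+(aq)]^2 = 0.0229, so log Q = −1.641 and E = +2.04 − (0.071/6)(−1.641) = +2.0594 V.
ΔG = −nFE = −(6)(96485)(+2.0594) J/mol = −1190 kJ/mol.

−1190 kJ/mol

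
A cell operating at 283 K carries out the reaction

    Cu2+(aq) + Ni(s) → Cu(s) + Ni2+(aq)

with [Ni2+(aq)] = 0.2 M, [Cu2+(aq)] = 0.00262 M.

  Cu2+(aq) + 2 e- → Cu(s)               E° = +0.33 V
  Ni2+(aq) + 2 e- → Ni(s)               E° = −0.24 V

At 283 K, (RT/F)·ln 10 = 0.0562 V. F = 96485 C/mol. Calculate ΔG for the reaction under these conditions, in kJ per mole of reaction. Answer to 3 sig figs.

−99.8 kJ/mol

E°cell = +0.33 − (−0.24) = +0.57 V; the balanced reaction transfers n = 2 electrons.
The reaction quotient is [Ni2+(aq)] / [Cu2+(aq)] = 76.3; by Nernst, E = +0.57 − (0.0562/2)(1.883) = +0.5171 V.
Finally ΔG = −nFE = −(2)(96485 C/mol)(+0.5171 V) = −99.8 kJ/mol.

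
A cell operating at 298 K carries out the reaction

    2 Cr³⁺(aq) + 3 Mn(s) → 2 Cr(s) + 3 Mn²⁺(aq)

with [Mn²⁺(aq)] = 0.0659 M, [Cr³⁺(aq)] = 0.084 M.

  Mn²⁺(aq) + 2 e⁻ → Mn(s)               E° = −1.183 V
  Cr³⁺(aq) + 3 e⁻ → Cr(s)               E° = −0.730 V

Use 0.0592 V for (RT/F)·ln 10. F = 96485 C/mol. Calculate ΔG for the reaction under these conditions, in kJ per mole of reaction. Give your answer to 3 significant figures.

−270 kJ/mol

With Cr³⁺/Cr reduced at the cathode, E°cell = −0.730 − (−1.183) = +0.453 V and n = 6.
Here Q = [Mn²⁺(aq)]^3 / [Cr³⁺(aq)]^2 = 0.0406 (log Q = −1.392), giving E = +0.453 − (0.0592/6)·(−1.392) = +0.4667 V.
Then ΔG = −nFE = −6 × 96485 × +0.4667 J/mol = −270 kJ/mol.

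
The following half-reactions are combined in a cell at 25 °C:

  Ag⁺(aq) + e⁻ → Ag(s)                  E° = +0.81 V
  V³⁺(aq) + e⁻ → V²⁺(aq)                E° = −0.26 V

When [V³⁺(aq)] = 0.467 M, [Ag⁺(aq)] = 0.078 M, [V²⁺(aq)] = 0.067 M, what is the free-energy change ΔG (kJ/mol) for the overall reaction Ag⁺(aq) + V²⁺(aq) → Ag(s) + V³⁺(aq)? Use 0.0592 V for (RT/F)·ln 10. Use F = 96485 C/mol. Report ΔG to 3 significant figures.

−92.1 kJ/mol

The standard cell potential is +0.81 − (−0.26) = +1.07 V, with n = 1 electron in the balanced equation.
The reaction quotient is [V³⁺(aq)] / ([Ag⁺(aq)]·[V²⁺(aq)]) = 89.4; by Nernst, E = +1.07 − (0.0592/1)(1.951) = +0.9545 V.
ΔG = −nFE = −(1)(96485)(+0.9545) J/mol = −92.1 kJ/mol.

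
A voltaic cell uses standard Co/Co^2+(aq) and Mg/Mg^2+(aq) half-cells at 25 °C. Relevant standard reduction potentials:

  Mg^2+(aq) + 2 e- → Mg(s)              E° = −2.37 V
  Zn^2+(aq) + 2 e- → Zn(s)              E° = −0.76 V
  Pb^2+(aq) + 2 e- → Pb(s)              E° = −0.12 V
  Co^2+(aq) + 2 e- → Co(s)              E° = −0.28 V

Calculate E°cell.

Of the two couples in this cell, the one with the more positive reduction potential is reduced at the cathode: here that is Co²⁺/Co (−0.28 V); Mg²⁺/Mg (−2.37 V) is the anode.
E°cell = E°(cathode) − E°(anode) = −0.28 − (−2.37) = +2.09 V.

+2.09 V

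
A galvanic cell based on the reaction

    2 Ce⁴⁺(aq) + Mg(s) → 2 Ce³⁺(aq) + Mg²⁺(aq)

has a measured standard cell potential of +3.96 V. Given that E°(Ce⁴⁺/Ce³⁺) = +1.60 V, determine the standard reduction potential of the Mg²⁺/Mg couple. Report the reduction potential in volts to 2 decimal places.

In the reaction as written the Ce⁴⁺/Ce³⁺ couple is reduced (cathode) and Mg²⁺/Mg is oxidized (anode), so E°cell = E°(Ce⁴⁺/Ce³⁺) − E°(Mg²⁺/Mg).
E°(Mg²⁺/Mg) = E°(cathode) − E°cell = +1.60 − (+3.96) = −2.36 V.

−2.36 V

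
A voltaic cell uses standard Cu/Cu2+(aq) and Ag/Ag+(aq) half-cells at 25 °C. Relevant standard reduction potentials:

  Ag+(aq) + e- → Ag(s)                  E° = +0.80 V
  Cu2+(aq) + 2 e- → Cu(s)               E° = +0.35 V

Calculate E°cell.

Of the two couples in this cell, the one with the more positive reduction potential is reduced at the cathode: here that is Ag⁺/Ag (+0.80 V); Cu²⁺/Cu (+0.35 V) is the anode.
E°cell = E°(cathode) − E°(anode) = +0.80 − (+0.35) = +0.45 V.

+0.45 V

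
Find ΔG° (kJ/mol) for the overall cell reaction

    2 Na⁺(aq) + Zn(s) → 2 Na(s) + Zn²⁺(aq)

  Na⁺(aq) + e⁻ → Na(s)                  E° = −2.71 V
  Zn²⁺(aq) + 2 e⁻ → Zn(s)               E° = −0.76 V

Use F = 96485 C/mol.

In the reaction as written Na⁺(aq) is reduced, so the Na⁺/Na couple is the cathode and Zn²⁺/Zn is the anode.
E°cell = −2.71 − (−0.76) = −1.95 V; balancing electrons gives n = 2.
ΔG° = −nFE°cell = −(2)(96485)(−1.95) J/mol = +376 kJ/mol.

+376 kJ/mol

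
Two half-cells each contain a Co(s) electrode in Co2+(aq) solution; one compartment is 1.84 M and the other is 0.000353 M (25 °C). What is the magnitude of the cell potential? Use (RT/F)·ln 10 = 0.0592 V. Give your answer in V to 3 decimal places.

For a concentration cell E°cell = 0, since both electrodes use the same couple.
The compartment with the higher Co2+(aq) concentration (1.84 M) acts as the cathode; ions are reduced there and produced at the dilute (0.000353 M) anode.
With n = 2, Ecell = −(0.0592/2)·log([dilute]/[conc]) = −(0.0592/2)·log(0.000353/1.84) = +0.110 V.

0.110 V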